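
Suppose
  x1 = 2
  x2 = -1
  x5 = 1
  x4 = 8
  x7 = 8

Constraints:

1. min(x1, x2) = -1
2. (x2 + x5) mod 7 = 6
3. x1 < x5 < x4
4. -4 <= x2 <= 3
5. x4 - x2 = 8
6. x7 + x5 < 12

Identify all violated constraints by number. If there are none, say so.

1. min(2, -1) = -1 — holds.
2. x2 + x5 = 0; 0 mod 7 = 0, not 6 — does not hold.
3. values 2, 1, 8; x1 = 2 is not < x5 = 1 — does not hold.
4. x2 = -1 lies in [-4, 3] — holds.
5. x4 - x2 = 8 - (-1) = 9, not 8 — does not hold.
6. x7 + x5 = 8 + 1 = 9; 9 < 12 — holds.

Violated: 2, 3, and 5.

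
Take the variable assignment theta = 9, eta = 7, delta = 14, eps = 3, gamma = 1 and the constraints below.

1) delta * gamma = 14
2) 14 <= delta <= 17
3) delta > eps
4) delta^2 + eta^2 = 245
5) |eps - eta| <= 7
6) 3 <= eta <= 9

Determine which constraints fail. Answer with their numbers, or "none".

All constraints are satisfied.

1) delta * gamma = 14 * 1 = 14  holds
2) delta = 14 lies in [14, 17]  holds
3) delta = 14, eps = 3; 14 > 3  holds
4) delta^2 + eta^2 = 14^2 + 7^2 = 196 + 49 = 245  holds
5) |3 - 7| = 4; 4 ≤ 7  holds
6) eta = 7 lies in [3, 9]  holds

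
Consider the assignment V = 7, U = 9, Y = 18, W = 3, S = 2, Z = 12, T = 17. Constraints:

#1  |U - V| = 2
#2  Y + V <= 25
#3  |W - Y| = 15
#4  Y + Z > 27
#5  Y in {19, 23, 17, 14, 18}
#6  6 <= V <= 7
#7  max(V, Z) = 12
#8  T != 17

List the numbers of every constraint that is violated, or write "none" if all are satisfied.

#1 |9 - 7| = 2 — OK.
#2 Y + V = 18 + 7 = 25; 25 ≤ 25 — OK.
#3 |3 - 18| = 15 — OK.
#4 Y + Z = 18 + 12 = 30; 30 > 27 — OK.
#5 Y = 18 is in {19, 23, 17, 14, 18} — OK.
#6 V = 7 lies in [6, 7] — OK.
#7 max(7, 12) = 12 — OK.
#8 T = 17, but 17 is required to differ — violated.

Constraint 8 does not hold.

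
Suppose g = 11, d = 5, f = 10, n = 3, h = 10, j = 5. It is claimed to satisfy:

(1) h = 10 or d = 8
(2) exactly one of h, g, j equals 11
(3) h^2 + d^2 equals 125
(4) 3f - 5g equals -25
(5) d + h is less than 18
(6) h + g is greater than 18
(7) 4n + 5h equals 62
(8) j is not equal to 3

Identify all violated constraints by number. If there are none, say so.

(1) h = 10 = 10 (first disjunct) — OK.
(2) h=10, g=11, j=5; 1 of them equals 11 — OK.
(3) h^2 + d^2 = 10^2 + 5^2 = 100 + 25 = 125 — OK.
(4) 3f - 5g = 3(10) - 5(11) = -25 — OK.
(5) d + h = 5 + 10 = 15; 15 < 18 — OK.
(6) h + g = 10 + 11 = 21; 21 > 18 — OK.
(7) 4n + 5h = 4(3) + 5(10) = 62 — OK.
(8) j = 5, and 5 ≠ 3 — OK.

None — every constraint holds.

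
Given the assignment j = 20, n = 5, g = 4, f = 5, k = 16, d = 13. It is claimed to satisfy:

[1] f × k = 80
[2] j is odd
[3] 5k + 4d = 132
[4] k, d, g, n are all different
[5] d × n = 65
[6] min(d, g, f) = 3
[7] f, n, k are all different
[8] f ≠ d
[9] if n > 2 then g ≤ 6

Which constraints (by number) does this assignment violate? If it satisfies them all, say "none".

[1] f × k = 5 × 16 = 80 — satisfied.
[2] j = 20 is even — violated.
[3] 5k + 4d = 5(16) + 4(13) = 132 — satisfied.
[4] values 16, 13, 4, 5 are pairwise distinct — satisfied.
[5] d × n = 13 × 5 = 65 — satisfied.
[6] min(13, 4, 5) = 4, not 3 — violated.
[7] f = n = 5, not all different — violated.
[8] f = 5, d = 13; distinct — satisfied.
[9] n = 5 > 2, so we need g ≤ 6; g = 4 ≤ 6 — satisfied.

No — constraints 2, 6, 7 are not satisfied.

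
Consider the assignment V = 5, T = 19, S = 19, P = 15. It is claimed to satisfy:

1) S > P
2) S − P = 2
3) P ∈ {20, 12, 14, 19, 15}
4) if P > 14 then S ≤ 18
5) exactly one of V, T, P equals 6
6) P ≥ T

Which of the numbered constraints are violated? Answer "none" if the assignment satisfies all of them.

1) S = 19, P = 15; 19 > 15  yes
2) S − P = 19 − 15 = 4, not 2  no
3) P = 15 is in {20, 12, 14, 19, 15}  yes
4) P = 15 > 14, so we need S ≤ 18; but S = 19 > 18  no
5) V=5, T=19, P=15; 0 of them equal 6, not exactly one  no
6) P = 15, T = 19; 15 < 19 (want ≥)  no

Violated: 2, 4, 5, and 6.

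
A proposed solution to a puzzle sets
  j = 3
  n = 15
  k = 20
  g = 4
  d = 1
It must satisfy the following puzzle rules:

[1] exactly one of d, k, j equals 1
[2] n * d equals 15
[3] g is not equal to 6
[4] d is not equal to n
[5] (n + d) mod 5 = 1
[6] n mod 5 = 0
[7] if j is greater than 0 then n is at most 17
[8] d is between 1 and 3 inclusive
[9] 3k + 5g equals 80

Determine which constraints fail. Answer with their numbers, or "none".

Yes — all constraints hold.

[1] d=1, k=20, j=3; 1 of them equals 1  OK
[2] n * d = 15 * 1 = 15  OK
[3] g = 4, and 4 ≠ 6  OK
[4] d = 1, n = 15; distinct  OK
[5] n + d = 16; 16 mod 5 = 1  OK
[6] 15 mod 5 = 0  OK
[7] j = 3 > 0, so we need n ≤ 17; n = 15 ≤ 17  OK
[8] d = 1 lies in [1, 3]  OK
[9] 3k + 5g = 3(20) + 5(4) = 80  OK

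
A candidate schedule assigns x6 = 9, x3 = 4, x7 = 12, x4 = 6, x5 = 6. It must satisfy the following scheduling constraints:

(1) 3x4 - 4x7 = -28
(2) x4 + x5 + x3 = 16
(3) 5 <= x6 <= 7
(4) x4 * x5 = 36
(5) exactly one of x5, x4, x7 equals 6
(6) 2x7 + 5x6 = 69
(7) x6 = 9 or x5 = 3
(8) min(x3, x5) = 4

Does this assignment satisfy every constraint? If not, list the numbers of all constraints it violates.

No — constraints 1, 3, and 5 are not satisfied.

(1) 3x4 - 4x7 = 3(6) - 4(12) = -30, not -28 — fails.
(2) x4 + x5 + x3 = 6 + 6 + 4 = 16 — holds.
(3) x6 = 9 is outside [5, 7] — fails.
(4) x4 * x5 = 6 * 6 = 36 — holds.
(5) x5=6, x4=6, x7=12; 2 of them equal 6, not exactly one — fails.
(6) 2x7 + 5x6 = 2(12) + 5(9) = 69 — holds.
(7) x6 = 9 = 9 (first disjunct) — holds.
(8) min(4, 6) = 4 — holds.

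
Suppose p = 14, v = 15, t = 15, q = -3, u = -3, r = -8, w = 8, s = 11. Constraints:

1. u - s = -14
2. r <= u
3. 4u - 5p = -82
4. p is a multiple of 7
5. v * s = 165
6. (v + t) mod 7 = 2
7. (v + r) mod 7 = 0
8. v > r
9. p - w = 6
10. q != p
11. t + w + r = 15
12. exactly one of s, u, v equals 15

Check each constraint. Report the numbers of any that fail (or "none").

Yes — all constraints hold.

1. u - s = -3 - 11 = -14 — holds.
2. r = -8, u = -3; -8 ≤ -3 — holds.
3. 4u - 5p = 4(-3) - 5(14) = -82 — holds.
4. 14 / 7 = 2, so 7 divides 14 — holds.
5. v * s = 15 * 11 = 165 — holds.
6. v + t = 30; 30 mod 7 = 2 — holds.
7. v + r = 7; 7 mod 7 = 0 — holds.
8. v = 15, r = -8; 15 > -8 — holds.
9. p - w = 14 - 8 = 6 — holds.
10. q = -3, p = 14; distinct — holds.
11. t + w + r = 15 + 8 + (-8) = 15 — holds.
12. s=11, u=-3, v=15; 1 of them equals 15 — holds.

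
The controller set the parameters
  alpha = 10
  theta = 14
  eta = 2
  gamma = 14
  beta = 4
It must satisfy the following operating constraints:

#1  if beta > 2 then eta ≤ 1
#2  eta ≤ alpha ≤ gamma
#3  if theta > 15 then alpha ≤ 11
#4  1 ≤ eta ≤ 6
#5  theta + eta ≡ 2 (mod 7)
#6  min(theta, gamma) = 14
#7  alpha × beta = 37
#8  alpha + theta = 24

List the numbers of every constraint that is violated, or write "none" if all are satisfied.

#1 beta = 4 > 2, so we need eta ≤ 1; but eta = 2 > 1 — violated.
#2 values 2 ≤ 10 ≤ 14 — satisfied.
#3 theta = 14, not > 15; antecedent false, conditional vacuously true — satisfied.
#4 eta = 2 lies in [1, 6] — satisfied.
#5 theta + eta = 16; 16 mod 7 = 2 — satisfied.
#6 min(14, 14) = 14 — satisfied.
#7 alpha × beta = 10 × 4 = 40, not 37 — violated.
#8 alpha + theta = 10 + 14 = 24 — satisfied.

No — constraints 1 and 7 are not satisfied.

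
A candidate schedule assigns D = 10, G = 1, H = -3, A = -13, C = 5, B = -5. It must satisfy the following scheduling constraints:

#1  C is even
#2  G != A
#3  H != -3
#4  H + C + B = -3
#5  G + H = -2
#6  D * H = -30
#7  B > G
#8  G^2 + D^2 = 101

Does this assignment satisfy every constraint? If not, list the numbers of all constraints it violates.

Constraints 1, 3, and 7 do not hold.

#1 C = 5 is odd  fails
#2 G = 1, A = -13; distinct  holds
#3 H = -3, but -3 is required to differ  fails
#4 H + C + B = -3 + 5 + (-5) = -3  holds
#5 G + H = 1 + (-3) = -2  holds
#6 D * H = 10 * (-3) = -30  holds
#7 B = -5, G = 1; -5 ≤ 1 (want >)  fails
#8 G^2 + D^2 = 1^2 + 10^2 = 1 + 100 = 101  holds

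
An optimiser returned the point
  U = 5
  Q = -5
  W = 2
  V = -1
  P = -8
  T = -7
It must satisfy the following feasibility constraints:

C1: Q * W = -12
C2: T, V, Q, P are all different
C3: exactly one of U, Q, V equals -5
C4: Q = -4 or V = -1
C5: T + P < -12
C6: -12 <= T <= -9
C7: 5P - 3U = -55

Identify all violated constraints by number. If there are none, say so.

C1: Q * W = -5 * 2 = -10, not -12  FAIL
C2: values -7, -1, -5, -8 are pairwise distinct  OK
C3: U=5, Q=-5, V=-1; 1 of them equals -5  OK
C4: Q = -5 ≠ -4, but V = -1 = -1 (second disjunct)  OK
C5: T + P = -7 + (-8) = -15; -15 < -12  OK
C6: T = -7 is outside [-12, -9]  FAIL
C7: 5P - 3U = 5(-8) - 3(5) = -55  OK

No — constraints 1 and 6 are not satisfied.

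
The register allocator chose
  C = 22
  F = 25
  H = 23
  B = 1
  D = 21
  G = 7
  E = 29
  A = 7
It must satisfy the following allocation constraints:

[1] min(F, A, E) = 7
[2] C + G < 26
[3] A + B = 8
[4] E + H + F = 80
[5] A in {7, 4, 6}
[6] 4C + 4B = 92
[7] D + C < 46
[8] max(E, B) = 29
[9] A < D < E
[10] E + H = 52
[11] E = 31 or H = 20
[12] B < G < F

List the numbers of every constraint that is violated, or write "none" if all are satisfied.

Constraints 2, 4, and 11 are violated.

[1] min(25, 7, 29) = 7  ✓
[2] C + G = 22 + 7 = 29; 29 ≥ 26, bound 26 not met  ✗
[3] A + B = 7 + 1 = 8  ✓
[4] E + H + F = 29 + 23 + 25 = 77, not 80  ✗
[5] A = 7 is in {7, 4, 6}  ✓
[6] 4C + 4B = 4(22) + 4(1) = 92  ✓
[7] D + C = 21 + 22 = 43; 43 < 46  ✓
[8] max(29, 1) = 29  ✓
[9] values 7 < 21 < 29  ✓
[10] E + H = 29 + 23 = 52  ✓
[11] E = 29 ≠ 31 and H = 23 ≠ 20; both disjuncts false  ✗
[12] values 1 < 7 < 25  ✓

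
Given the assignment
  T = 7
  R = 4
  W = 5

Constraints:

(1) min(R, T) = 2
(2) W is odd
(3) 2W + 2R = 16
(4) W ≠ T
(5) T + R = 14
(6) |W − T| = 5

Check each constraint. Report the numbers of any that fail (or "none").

No — constraints 1, 3, 5, and 6 are not satisfied.

(1) min(4, 7) = 4, not 2  no
(2) W = 5 is odd  yes
(3) 2W + 2R = 2(5) + 2(4) = 18, not 16  no
(4) W = 5, T = 7; distinct  yes
(5) T + R = 7 + 4 = 11, not 14  no
(6) |5 − 7| = 2, not 5  no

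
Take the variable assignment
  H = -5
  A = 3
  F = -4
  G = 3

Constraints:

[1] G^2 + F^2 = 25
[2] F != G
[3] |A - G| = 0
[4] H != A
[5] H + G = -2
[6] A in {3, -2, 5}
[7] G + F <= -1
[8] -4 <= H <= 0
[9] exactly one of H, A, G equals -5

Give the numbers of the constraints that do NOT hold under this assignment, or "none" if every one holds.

[1] G^2 + F^2 = 3^2 + (-4)^2 = 9 + 16 = 25 — holds.
[2] F = -4, G = 3; distinct — holds.
[3] |3 - 3| = 0 — holds.
[4] H = -5, A = 3; distinct — holds.
[5] H + G = -5 + 3 = -2 — holds.
[6] A = 3 is in {3, -2, 5} — holds.
[7] G + F = 3 + (-4) = -1; -1 ≤ -1 — holds.
[8] H = -5 is outside [-4, 0] — does not hold.
[9] H=-5, A=3, G=3; 1 of them equals -5 — holds.

The assignment fails constraint 8.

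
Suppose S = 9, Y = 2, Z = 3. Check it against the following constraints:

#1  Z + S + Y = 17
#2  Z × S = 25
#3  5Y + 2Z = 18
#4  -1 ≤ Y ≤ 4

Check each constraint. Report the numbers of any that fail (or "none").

No — constraints 1, 2, 3 are not satisfied.

#1 Z + S + Y = 3 + 9 + 2 = 14, not 17  fails
#2 Z × S = 3 × 9 = 27, not 25  fails
#3 5Y + 2Z = 5(2) + 2(3) = 16, not 18  fails
#4 Y = 2 lies in [-1, 4]  holds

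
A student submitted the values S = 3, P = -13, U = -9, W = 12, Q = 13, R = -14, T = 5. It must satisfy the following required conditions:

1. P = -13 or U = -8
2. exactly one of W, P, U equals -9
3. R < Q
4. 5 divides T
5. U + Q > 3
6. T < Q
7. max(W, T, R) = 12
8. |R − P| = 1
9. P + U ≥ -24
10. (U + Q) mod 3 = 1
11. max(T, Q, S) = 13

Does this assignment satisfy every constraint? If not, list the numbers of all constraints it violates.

None — every constraint holds.

1. P = -13 = -13 (first disjunct) — holds.
2. W=12, P=-13, U=-9; 1 of them equals -9 — holds.
3. R = -14, Q = 13; -14 < 13 — holds.
4. 5 / 5 = 1, so 5 divides 5 — holds.
5. U + Q = -9 + 13 = 4; 4 > 3 — holds.
6. T = 5, Q = 13; 5 < 13 — holds.
7. max(12, 5, -14) = 12 — holds.
8. |-14 − (-13)| = 1 — holds.
9. P + U = -13 + (-9) = -22; -22 ≥ -24 — holds.
10. U + Q = 4; 4 mod 3 = 1 — holds.
11. max(5, 13, 3) = 13 — holds.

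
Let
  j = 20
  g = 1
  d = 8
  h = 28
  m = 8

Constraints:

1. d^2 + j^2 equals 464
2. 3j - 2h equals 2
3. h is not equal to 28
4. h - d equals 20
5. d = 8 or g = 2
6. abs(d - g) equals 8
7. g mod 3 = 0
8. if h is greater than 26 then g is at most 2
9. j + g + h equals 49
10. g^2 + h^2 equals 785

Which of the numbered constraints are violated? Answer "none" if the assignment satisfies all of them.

No — constraints 2, 3, 6, 7 are not satisfied.

1. d^2 + j^2 = 8^2 + 20^2 = 64 + 400 = 464  yes
2. 3j - 2h = 3(20) - 2(28) = 4, not 2  no
3. h = 28, but 28 is required to differ  no
4. h - d = 28 - 8 = 20  yes
5. d = 8 = 8 (first disjunct)  yes
6. abs(8 - 1) = 7, not 8  no
7. 1 mod 3 = 1, not 0  no
8. h = 28 > 26, so we need g ≤ 2; g = 1 ≤ 2  yes
9. j + g + h = 20 + 1 + 28 = 49  yes
10. g^2 + h^2 = 1^2 + 28^2 = 1 + 784 = 785  yes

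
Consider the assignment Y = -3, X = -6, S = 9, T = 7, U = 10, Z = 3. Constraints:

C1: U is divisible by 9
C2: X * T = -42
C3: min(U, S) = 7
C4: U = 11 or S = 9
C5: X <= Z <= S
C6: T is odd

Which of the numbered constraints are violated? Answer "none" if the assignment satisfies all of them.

C1: 10 = 9*1 + 1, so 9 does not divide 10 — violated.
C2: X * T = -6 * 7 = -42 — satisfied.
C3: min(10, 9) = 9, not 7 — violated.
C4: U = 10 ≠ 11, but S = 9 = 9 (second disjunct) — satisfied.
C5: values -6 <= 3 <= 9 — satisfied.
C6: T = 7 is odd — satisfied.

Constraints 1, 3 are violated.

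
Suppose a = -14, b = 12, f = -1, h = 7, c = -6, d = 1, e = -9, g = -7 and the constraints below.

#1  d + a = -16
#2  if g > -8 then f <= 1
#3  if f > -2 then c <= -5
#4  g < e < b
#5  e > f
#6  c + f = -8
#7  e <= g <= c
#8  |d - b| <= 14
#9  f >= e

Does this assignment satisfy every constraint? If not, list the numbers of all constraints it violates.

The assignment fails constraints 1, 4, 5, 6.

#1 d + a = 1 + (-14) = -13, not -16  fails
#2 g = -7 > -8, so we need f ≤ 1; f = -1 ≤ 1  holds
#3 f = -1 > -2, so we need c ≤ -5; c = -6 ≤ -5  holds
#4 values -7, -9, 12; g = -7 is not < e = -9  fails
#5 e = -9, f = -1; -9 ≤ -1 (want >)  fails
#6 c + f = -6 + (-1) = -7, not -8  fails
#7 values -9 <= -7 <= -6  holds
#8 |1 - 12| = 11; 11 ≤ 14  holds
#9 f = -1, e = -9; -1 ≥ -9  holds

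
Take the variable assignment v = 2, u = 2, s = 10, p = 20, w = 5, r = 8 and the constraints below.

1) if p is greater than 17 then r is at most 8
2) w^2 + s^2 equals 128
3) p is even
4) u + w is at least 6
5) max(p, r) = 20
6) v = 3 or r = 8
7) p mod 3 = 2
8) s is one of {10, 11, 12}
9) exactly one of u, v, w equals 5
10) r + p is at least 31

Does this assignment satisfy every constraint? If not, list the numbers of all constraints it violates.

1) p = 20 > 17, so we need r ≤ 8; r = 8 ≤ 8  true
2) w^2 + s^2 = 5^2 + 10^2 = 25 + 100 = 125, not 128  false
3) p = 20 is even  true
4) u + w = 2 + 5 = 7; 7 ≥ 6  true
5) max(20, 8) = 20  true
6) v = 2 ≠ 3, but r = 8 = 8 (second disjunct)  true
7) 20 mod 3 = 2  true
8) s = 10 is in {10, 11, 12}  true
9) u=2, v=2, w=5; 1 of them equals 5  true
10) r + p = 8 + 20 = 28; 28 < 31, bound 31 not met  false

Violated: 2, 10.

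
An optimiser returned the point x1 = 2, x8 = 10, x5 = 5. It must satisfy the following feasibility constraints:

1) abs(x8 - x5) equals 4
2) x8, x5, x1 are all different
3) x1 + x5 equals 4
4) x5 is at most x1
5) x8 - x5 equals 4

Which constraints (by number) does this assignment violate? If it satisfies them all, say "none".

Violated: 1, 3, 4, and 5.

1) abs(10 - 5) = 5, not 4  fails
2) values 10, 5, 2 are pairwise distinct  holds
3) x1 + x5 = 2 + 5 = 7, not 4  fails
4) x5 = 5, x1 = 2; 5 > 2 (want ≤)  fails
5) x8 - x5 = 10 - 5 = 5, not 4  fails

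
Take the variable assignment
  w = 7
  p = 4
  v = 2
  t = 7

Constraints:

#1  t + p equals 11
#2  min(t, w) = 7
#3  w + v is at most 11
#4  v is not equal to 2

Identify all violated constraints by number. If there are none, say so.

Constraint 4 does not hold.

#1 t + p = 7 + 4 = 11  holds
#2 min(7, 7) = 7  holds
#3 w + v = 7 + 2 = 9; 9 ≤ 11  holds
#4 v = 2, but 2 is required to differ  fails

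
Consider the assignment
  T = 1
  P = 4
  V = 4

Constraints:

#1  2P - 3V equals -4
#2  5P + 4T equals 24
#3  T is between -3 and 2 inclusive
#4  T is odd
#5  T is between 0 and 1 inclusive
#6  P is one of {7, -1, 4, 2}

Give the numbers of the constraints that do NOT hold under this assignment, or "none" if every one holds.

#1 2P - 3V = 2(4) - 3(4) = -4 — satisfied.
#2 5P + 4T = 5(4) + 4(1) = 24 — satisfied.
#3 T = 1 lies in [-3, 2] — satisfied.
#4 T = 1 is odd — satisfied.
#5 T = 1 lies in [0, 1] — satisfied.
#6 P = 4 is in {7, -1, 4, 2} — satisfied.

Yes — all constraints hold.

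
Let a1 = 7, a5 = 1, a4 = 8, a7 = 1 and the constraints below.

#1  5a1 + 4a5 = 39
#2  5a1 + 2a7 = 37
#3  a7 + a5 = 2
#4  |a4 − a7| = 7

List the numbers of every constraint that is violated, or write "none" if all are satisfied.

All constraints are satisfied.

#1 5a1 + 4a5 = 5(7) + 4(1) = 39 — satisfied.
#2 5a1 + 2a7 = 5(7) + 2(1) = 37 — satisfied.
#3 a7 + a5 = 1 + 1 = 2 — satisfied.
#4 |8 − 1| = 7 — satisfied.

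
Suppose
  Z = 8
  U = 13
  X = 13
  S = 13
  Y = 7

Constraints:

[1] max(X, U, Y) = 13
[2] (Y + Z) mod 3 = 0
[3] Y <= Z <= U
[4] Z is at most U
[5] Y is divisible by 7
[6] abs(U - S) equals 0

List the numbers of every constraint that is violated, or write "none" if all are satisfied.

Yes — all constraints hold.

[1] max(13, 13, 7) = 13 — holds.
[2] Y + Z = 15; 15 mod 3 = 0 — holds.
[3] values 7 <= 8 <= 13 — holds.
[4] Z = 8, U = 13; 8 ≤ 13 — holds.
[5] 7 / 7 = 1, so 7 divides 7 — holds.
[6] abs(13 - 13) = 0 — holds.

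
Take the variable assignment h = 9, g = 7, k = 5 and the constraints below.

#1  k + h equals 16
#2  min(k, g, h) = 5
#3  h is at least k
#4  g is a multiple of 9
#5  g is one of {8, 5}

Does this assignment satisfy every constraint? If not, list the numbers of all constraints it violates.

Violated: 1, 4, 5.

#1 k + h = 5 + 9 = 14, not 16 — does not hold.
#2 min(5, 7, 9) = 5 — holds.
#3 h = 9, k = 5; 9 ≥ 5 — holds.
#4 7 = 9*0 + 7, so 9 does not divide 7 — does not hold.
#5 g = 7 is not in {8, 5} — does not hold.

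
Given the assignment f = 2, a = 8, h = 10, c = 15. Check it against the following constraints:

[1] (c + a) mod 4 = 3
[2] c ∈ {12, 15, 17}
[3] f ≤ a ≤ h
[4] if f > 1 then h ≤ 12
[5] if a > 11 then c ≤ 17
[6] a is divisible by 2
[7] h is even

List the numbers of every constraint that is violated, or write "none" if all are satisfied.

[1] c + a = 23; 23 mod 4 = 3 — OK.
[2] c = 15 is in {12, 15, 17} — OK.
[3] values 2 ≤ 8 ≤ 10 — OK.
[4] f = 2 > 1, so we need h ≤ 12; h = 10 ≤ 12 — OK.
[5] a = 8, not > 11; antecedent false, conditional vacuously true — OK.
[6] 8 / 2 = 4, so 2 divides 8 — OK.
[7] h = 10 is even — OK.

No violations.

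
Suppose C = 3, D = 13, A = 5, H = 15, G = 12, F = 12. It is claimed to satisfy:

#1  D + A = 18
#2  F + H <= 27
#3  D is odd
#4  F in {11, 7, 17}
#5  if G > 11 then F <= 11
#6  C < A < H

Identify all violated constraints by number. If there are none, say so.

The assignment fails constraints 4, 5.

#1 D + A = 13 + 5 = 18  holds
#2 F + H = 12 + 15 = 27; 27 ≤ 27  holds
#3 D = 13 is odd  holds
#4 F = 12 is not in {11, 7, 17}  fails
#5 G = 12 > 11, so we need F ≤ 11; but F = 12 > 11  fails
#6 values 3 < 5 < 15  holds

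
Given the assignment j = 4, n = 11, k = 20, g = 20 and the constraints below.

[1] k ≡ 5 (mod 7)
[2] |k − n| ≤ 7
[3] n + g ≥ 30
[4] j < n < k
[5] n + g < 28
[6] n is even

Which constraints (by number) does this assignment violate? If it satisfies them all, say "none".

Constraints 1, 2, 5, and 6 are violated.

[1] 20 mod 7 = 6, not 5  false
[2] |20 − 11| = 9; 9 > 7, exceeds bound 7  false
[3] n + g = 11 + 20 = 31; 31 ≥ 30  true
[4] values 4 < 11 < 20  true
[5] n + g = 11 + 20 = 31; 31 ≥ 28, bound 28 not met  false
[6] n = 11 is odd  false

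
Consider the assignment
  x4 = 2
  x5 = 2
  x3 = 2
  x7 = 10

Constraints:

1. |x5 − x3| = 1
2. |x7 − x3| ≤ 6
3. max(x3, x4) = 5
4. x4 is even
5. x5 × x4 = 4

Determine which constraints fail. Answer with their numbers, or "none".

No — constraints 1, 2, and 3 are not satisfied.

1. |2 − 2| = 0, not 1  ✗
2. |10 − 2| = 8; 8 > 6, exceeds bound 6  ✗
3. max(2, 2) = 2, not 5  ✗
4. x4 = 2 is even  ✓
5. x5 × x4 = 2 × 2 = 4  ✓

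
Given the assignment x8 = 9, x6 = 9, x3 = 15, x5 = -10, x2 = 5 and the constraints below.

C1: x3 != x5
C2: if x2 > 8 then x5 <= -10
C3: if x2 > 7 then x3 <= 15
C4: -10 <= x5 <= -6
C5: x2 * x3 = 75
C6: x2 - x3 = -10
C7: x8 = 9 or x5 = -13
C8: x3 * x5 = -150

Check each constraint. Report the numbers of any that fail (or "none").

All constraints are satisfied.

C1: x3 = 15, x5 = -10; distinct  holds
C2: x2 = 5, not > 8; antecedent false, conditional vacuously true  holds
C3: x2 = 5, not > 7; antecedent false, conditional vacuously true  holds
C4: x5 = -10 lies in [-10, -6]  holds
C5: x2 * x3 = 5 * 15 = 75  holds
C6: x2 - x3 = 5 - 15 = -10  holds
C7: x8 = 9 = 9 (first disjunct)  holds
C8: x3 * x5 = 15 * (-10) = -150  holds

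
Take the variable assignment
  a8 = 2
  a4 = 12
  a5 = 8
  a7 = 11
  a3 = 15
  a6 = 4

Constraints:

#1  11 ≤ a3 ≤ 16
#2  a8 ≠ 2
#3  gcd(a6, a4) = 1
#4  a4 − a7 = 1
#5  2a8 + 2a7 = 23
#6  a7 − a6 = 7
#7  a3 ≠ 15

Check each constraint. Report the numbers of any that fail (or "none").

#1 a3 = 15 lies in [11, 16] — satisfied.
#2 a8 = 2, but 2 is required to differ — violated.
#3 gcd(4, 12) = 4, not 1 — violated.
#4 a4 − a7 = 12 − 11 = 1 — satisfied.
#5 2a8 + 2a7 = 2(2) + 2(11) = 26, not 23 — violated.
#6 a7 − a6 = 11 − 4 = 7 — satisfied.
#7 a3 = 15, but 15 is required to differ — violated.

Constraints 2, 3, 5, and 7 do not hold.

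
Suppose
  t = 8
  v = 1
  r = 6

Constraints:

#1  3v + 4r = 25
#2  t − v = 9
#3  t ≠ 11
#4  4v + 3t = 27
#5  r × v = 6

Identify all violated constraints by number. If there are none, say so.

Constraints 1, 2, and 4 are violated.

#1 3v + 4r = 3(1) + 4(6) = 27, not 25  fails
#2 t − v = 8 − 1 = 7, not 9  fails
#3 t = 8, and 8 ≠ 11  holds
#4 4v + 3t = 4(1) + 3(8) = 28, not 27  fails
#5 r × v = 6 × 1 = 6  holds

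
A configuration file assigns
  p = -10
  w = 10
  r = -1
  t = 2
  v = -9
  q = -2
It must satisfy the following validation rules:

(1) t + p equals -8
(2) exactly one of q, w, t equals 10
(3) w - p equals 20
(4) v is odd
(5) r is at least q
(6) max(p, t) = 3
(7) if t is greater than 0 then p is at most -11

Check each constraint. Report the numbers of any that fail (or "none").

(1) t + p = 2 + (-10) = -8  holds
(2) q=-2, w=10, t=2; 1 of them equals 10  holds
(3) w - p = 10 - (-10) = 20  holds
(4) v = -9 is odd  holds
(5) r = -1, q = -2; -1 ≥ -2  holds
(6) max(-10, 2) = 2, not 3  fails
(7) t = 2 > 0, so we need p ≤ -11; but p = -10 > -11  fails

Violated: 6, 7.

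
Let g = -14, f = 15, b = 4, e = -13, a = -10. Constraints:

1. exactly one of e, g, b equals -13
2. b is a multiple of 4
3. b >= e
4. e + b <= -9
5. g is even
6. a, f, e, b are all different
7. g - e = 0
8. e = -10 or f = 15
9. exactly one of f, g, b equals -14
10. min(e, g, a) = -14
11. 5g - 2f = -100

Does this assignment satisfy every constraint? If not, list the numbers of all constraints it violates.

No — constraint 7 is not satisfied.

1. e=-13, g=-14, b=4; 1 of them equals -13 — holds.
2. 4 / 4 = 1, so 4 divides 4 — holds.
3. b = 4, e = -13; 4 ≥ -13 — holds.
4. e + b = -13 + 4 = -9; -9 ≤ -9 — holds.
5. g = -14 is even — holds.
6. values -10, 15, -13, 4 are pairwise distinct — holds.
7. g - e = -14 - (-13) = -1, not 0 — fails.
8. e = -13 ≠ -10, but f = 15 = 15 (second disjunct) — holds.
9. f=15, g=-14, b=4; 1 of them equals -14 — holds.
10. min(-13, -14, -10) = -14 — holds.
11. 5g - 2f = 5(-14) - 2(15) = -100 — holds.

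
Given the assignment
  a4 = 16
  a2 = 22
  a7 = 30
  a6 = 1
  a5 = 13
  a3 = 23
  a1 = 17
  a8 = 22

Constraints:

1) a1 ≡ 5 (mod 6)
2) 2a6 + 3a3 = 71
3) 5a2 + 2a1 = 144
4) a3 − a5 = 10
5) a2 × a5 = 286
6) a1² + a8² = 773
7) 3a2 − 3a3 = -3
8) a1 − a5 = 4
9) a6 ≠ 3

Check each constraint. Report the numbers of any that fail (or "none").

No violations.

1) 17 mod 6 = 5 — satisfied.
2) 2a6 + 3a3 = 2(1) + 3(23) = 71 — satisfied.
3) 5a2 + 2a1 = 5(22) + 2(17) = 144 — satisfied.
4) a3 − a5 = 23 − 13 = 10 — satisfied.
5) a2 × a5 = 22 × 13 = 286 — satisfied.
6) a1² + a8² = 17² + 22² = 289 + 484 = 773 — satisfied.
7) 3a2 − 3a3 = 3(22) − 3(23) = -3 — satisfied.
8) a1 − a5 = 17 − 13 = 4 — satisfied.
9) a6 = 1, and 1 ≠ 3 — satisfied.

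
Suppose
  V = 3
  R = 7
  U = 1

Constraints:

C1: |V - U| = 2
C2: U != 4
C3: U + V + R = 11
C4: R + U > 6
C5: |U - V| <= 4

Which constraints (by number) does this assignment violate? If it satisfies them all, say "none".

C1: |3 - 1| = 2  OK
C2: U = 1, and 1 ≠ 4  OK
C3: U + V + R = 1 + 3 + 7 = 11  OK
C4: R + U = 7 + 1 = 8; 8 > 6  OK
C5: |1 - 3| = 2; 2 ≤ 4  OK

None — every constraint holds.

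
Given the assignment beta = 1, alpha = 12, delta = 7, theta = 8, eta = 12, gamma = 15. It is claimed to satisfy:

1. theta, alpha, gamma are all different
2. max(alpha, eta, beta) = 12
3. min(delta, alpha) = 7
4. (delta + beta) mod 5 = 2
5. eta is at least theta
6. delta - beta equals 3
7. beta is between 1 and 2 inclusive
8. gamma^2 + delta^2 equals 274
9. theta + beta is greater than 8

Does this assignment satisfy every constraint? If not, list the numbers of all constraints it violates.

1. values 8, 12, 15 are pairwise distinct — satisfied.
2. max(12, 12, 1) = 12 — satisfied.
3. min(7, 12) = 7 — satisfied.
4. delta + beta = 8; 8 mod 5 = 3, not 2 — violated.
5. eta = 12, theta = 8; 12 ≥ 8 — satisfied.
6. delta - beta = 7 - 1 = 6, not 3 — violated.
7. beta = 1 lies in [1, 2] — satisfied.
8. gamma^2 + delta^2 = 15^2 + 7^2 = 225 + 49 = 274 — satisfied.
9. theta + beta = 8 + 1 = 9; 9 > 8 — satisfied.

The assignment fails constraints 4 and 6.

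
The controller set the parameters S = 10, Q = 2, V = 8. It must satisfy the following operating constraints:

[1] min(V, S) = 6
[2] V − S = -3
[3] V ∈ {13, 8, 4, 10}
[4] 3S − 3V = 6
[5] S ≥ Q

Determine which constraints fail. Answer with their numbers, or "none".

Constraints 1 and 2 do not hold.

[1] min(8, 10) = 8, not 6 — violated.
[2] V − S = 8 − 10 = -2, not -3 — violated.
[3] V = 8 is in {13, 8, 4, 10} — OK.
[4] 3S − 3V = 3(10) − 3(8) = 6 — OK.
[5] S = 10, Q = 2; 10 ≥ 2 — OK.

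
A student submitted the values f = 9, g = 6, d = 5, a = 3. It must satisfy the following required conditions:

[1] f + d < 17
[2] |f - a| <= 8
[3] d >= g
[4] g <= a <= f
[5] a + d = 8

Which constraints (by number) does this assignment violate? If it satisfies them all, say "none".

Violated: 3, 4.

[1] f + d = 9 + 5 = 14; 14 < 17  yes
[2] |9 - 3| = 6; 6 ≤ 8  yes
[3] d = 5, g = 6; 5 < 6 (want ≥)  no
[4] values 6, 3, 9; g = 6 is not <= a = 3  no
[5] a + d = 3 + 5 = 8  yes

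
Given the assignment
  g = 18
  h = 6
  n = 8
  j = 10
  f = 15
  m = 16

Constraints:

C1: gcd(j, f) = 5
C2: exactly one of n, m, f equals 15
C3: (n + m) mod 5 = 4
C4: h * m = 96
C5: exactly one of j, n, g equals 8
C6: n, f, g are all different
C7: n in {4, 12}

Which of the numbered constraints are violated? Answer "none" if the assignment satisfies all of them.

Constraint 7 is violated.

C1: gcd(10, 15) = 5  holds
C2: n=8, m=16, f=15; 1 of them equals 15  holds
C3: n + m = 24; 24 mod 5 = 4  holds
C4: h * m = 6 * 16 = 96  holds
C5: j=10, n=8, g=18; 1 of them equals 8  holds
C6: values 8, 15, 18 are pairwise distinct  holds
C7: n = 8 is not in {4, 12}  fails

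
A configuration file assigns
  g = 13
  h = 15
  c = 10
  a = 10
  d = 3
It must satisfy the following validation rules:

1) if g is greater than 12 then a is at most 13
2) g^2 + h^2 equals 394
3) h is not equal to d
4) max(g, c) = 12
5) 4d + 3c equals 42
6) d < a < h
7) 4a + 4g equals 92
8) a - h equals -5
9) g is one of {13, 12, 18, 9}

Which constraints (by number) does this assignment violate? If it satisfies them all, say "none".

1) g = 13 > 12, so we need a ≤ 13; a = 10 ≤ 13 — OK.
2) g^2 + h^2 = 13^2 + 15^2 = 169 + 225 = 394 — OK.
3) h = 15, d = 3; distinct — OK.
4) max(13, 10) = 13, not 12 — violated.
5) 4d + 3c = 4(3) + 3(10) = 42 — OK.
6) values 3 < 10 < 15 — OK.
7) 4a + 4g = 4(10) + 4(13) = 92 — OK.
8) a - h = 10 - 15 = -5 — OK.
9) g = 13 is in {13, 12, 18, 9} — OK.

Violated: 4.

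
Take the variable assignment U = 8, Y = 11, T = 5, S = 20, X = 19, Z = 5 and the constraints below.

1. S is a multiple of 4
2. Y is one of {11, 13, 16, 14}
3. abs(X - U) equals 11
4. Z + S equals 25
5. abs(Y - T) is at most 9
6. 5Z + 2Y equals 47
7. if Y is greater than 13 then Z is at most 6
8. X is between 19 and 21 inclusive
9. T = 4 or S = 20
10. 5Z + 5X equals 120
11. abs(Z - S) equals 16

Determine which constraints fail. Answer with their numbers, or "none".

No — constraint 11 is not satisfied.

1. 20 / 4 = 5, so 4 divides 20  ✔
2. Y = 11 is in {11, 13, 16, 14}  ✔
3. abs(19 - 8) = 11  ✔
4. Z + S = 5 + 20 = 25  ✔
5. abs(11 - 5) = 6; 6 ≤ 9  ✔
6. 5Z + 2Y = 5(5) + 2(11) = 47  ✔
7. Y = 11, not > 13; antecedent false, conditional vacuously true  ✔
8. X = 19 lies in [19, 21]  ✔
9. T = 5 ≠ 4, but S = 20 = 20 (second disjunct)  ✔
10. 5Z + 5X = 5(5) + 5(19) = 120  ✔
11. abs(5 - 20) = 15, not 16  ✘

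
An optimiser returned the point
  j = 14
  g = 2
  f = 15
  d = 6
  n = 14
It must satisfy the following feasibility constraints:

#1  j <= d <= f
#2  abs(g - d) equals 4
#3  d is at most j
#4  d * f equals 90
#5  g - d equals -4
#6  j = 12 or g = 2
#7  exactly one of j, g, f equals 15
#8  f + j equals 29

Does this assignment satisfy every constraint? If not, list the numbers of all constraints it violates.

Constraint 1 does not hold.

#1 values 14, 6, 15; j = 14 is not <= d = 6 — does not hold.
#2 abs(2 - 6) = 4 — holds.
#3 d = 6, j = 14; 6 ≤ 14 — holds.
#4 d * f = 6 * 15 = 90 — holds.
#5 g - d = 2 - 6 = -4 — holds.
#6 j = 14 ≠ 12, but g = 2 = 2 (second disjunct) — holds.
#7 j=14, g=2, f=15; 1 of them equals 15 — holds.
#8 f + j = 15 + 14 = 29 — holds.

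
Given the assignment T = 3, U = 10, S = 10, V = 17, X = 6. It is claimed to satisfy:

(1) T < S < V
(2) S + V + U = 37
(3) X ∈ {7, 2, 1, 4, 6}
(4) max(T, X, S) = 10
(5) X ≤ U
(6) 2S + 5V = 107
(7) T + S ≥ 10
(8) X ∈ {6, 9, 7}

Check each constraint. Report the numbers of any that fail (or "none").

Constraint 6 is violated.

(1) values 3 < 10 < 17 — satisfied.
(2) S + V + U = 10 + 17 + 10 = 37 — satisfied.
(3) X = 6 is in {7, 2, 1, 4, 6} — satisfied.
(4) max(3, 6, 10) = 10 — satisfied.
(5) X = 6, U = 10; 6 ≤ 10 — satisfied.
(6) 2S + 5V = 2(10) + 5(17) = 105, not 107 — violated.
(7) T + S = 3 + 10 = 13; 13 ≥ 10 — satisfied.
(8) X = 6 is in {6, 9, 7} — satisfied.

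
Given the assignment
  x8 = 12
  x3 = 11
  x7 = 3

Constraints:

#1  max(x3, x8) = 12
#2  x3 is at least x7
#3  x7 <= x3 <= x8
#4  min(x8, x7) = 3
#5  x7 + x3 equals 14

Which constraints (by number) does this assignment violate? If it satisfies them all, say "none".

#1 max(11, 12) = 12  yes
#2 x3 = 11, x7 = 3; 11 ≥ 3  yes
#3 values 3 <= 11 <= 12  yes
#4 min(12, 3) = 3  yes
#5 x7 + x3 = 3 + 11 = 14  yes

All constraints are satisfied.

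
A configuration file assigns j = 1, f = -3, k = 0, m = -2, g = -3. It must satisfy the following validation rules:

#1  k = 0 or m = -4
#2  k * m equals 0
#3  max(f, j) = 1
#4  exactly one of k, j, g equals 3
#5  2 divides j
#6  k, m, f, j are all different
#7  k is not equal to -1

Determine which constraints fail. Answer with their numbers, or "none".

Violated: 4 and 5.

#1 k = 0 = 0 (first disjunct)  true
#2 k * m = 0 * (-2) = 0  true
#3 max(-3, 1) = 1  true
#4 k=0, j=1, g=-3; 0 of them equal 3, not exactly one  false
#5 1 = 2*0 + 1, so 2 does not divide 1  false
#6 values 0, -2, -3, 1 are pairwise distinct  true
#7 k = 0, and 0 ≠ -1  true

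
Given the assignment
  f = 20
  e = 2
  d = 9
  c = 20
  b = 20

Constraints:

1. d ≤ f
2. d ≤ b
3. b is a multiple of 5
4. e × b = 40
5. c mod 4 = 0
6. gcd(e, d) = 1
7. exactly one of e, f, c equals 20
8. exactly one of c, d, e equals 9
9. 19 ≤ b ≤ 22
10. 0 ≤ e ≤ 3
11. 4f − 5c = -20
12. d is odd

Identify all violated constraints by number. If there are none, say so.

1. d = 9, f = 20; 9 ≤ 20 — OK.
2. d = 9, b = 20; 9 ≤ 20 — OK.
3. 20 / 5 = 4, so 5 divides 20 — OK.
4. e × b = 2 × 20 = 40 — OK.
5. 20 mod 4 = 0 — OK.
6. gcd(2, 9) = 1 — OK.
7. e=2, f=20, c=20; 2 of them equal 20, not exactly one — violated.
8. c=20, d=9, e=2; 1 of them equals 9 — OK.
9. b = 20 lies in [19, 22] — OK.
10. e = 2 lies in [0, 3] — OK.
11. 4f − 5c = 4(20) − 5(20) = -20 — OK.
12. d = 9 is odd — OK.

Constraint 7 is violated.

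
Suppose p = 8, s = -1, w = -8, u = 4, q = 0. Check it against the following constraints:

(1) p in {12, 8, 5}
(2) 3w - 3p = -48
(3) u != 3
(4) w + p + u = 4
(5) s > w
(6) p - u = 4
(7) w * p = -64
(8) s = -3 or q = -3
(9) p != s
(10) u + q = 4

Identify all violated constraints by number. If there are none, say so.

(1) p = 8 is in {12, 8, 5} — satisfied.
(2) 3w - 3p = 3(-8) - 3(8) = -48 — satisfied.
(3) u = 4, and 4 ≠ 3 — satisfied.
(4) w + p + u = -8 + 8 + 4 = 4 — satisfied.
(5) s = -1, w = -8; -1 > -8 — satisfied.
(6) p - u = 8 - 4 = 4 — satisfied.
(7) w * p = -8 * 8 = -64 — satisfied.
(8) s = -1 ≠ -3 and q = 0 ≠ -3; both disjuncts false — violated.
(9) p = 8, s = -1; distinct — satisfied.
(10) u + q = 4 + 0 = 4 — satisfied.

Constraint 8 is violated.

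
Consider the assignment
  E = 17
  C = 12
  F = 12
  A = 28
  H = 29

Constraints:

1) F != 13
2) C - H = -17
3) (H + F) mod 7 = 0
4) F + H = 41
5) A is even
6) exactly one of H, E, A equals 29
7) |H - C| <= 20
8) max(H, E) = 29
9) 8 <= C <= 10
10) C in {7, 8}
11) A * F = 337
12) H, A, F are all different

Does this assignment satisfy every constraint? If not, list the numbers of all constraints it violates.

1) F = 12, and 12 ≠ 13  OK
2) C - H = 12 - 29 = -17  OK
3) H + F = 41; 41 mod 7 = 6, not 0  FAIL
4) F + H = 12 + 29 = 41  OK
5) A = 28 is even  OK
6) H=29, E=17, A=28; 1 of them equals 29  OK
7) |29 - 12| = 17; 17 ≤ 20  OK
8) max(29, 17) = 29  OK
9) C = 12 is outside [8, 10]  FAIL
10) C = 12 is not in {7, 8}  FAIL
11) A * F = 28 * 12 = 336, not 337  FAIL
12) values 29, 28, 12 are pairwise distinct  OK

Constraints 3, 9, 10, and 11 are violated.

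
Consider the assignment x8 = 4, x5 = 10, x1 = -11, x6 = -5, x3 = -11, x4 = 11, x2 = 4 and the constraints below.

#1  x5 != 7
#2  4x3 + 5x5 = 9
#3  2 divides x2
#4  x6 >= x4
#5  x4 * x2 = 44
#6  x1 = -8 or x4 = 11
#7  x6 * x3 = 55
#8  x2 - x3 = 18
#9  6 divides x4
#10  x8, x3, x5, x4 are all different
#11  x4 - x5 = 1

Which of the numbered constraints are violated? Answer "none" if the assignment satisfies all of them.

The assignment fails constraints 2, 4, 8, and 9.

#1 x5 = 10, and 10 ≠ 7 — satisfied.
#2 4x3 + 5x5 = 4(-11) + 5(10) = 6, not 9 — violated.
#3 4 / 2 = 2, so 2 divides 4 — satisfied.
#4 x6 = -5, x4 = 11; -5 < 11 (want ≥) — violated.
#5 x4 * x2 = 11 * 4 = 44 — satisfied.
#6 x1 = -11 ≠ -8, but x4 = 11 = 11 (second disjunct) — satisfied.
#7 x6 * x3 = -5 * (-11) = 55 — satisfied.
#8 x2 - x3 = 4 - (-11) = 15, not 18 — violated.
#9 11 = 6*1 + 5, so 6 does not divide 11 — violated.
#10 values 4, -11, 10, 11 are pairwise distinct — satisfied.
#11 x4 - x5 = 11 - 10 = 1 — satisfied.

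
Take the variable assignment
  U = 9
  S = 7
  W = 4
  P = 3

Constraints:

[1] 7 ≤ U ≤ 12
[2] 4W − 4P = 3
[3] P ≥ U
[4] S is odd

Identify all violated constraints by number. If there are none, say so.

No — constraints 2 and 3 are not satisfied.

[1] U = 9 lies in [7, 12] — OK.
[2] 4W − 4P = 4(4) − 4(3) = 4, not 3 — violated.
[3] P = 3, U = 9; 3 < 9 (want ≥) — violated.
[4] S = 7 is odd — OK.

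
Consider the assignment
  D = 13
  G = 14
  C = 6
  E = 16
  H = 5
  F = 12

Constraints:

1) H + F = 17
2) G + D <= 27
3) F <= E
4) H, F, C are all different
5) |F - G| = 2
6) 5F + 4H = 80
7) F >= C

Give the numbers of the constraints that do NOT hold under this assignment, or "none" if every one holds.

1) H + F = 5 + 12 = 17  ✓
2) G + D = 14 + 13 = 27; 27 ≤ 27  ✓
3) F = 12, E = 16; 12 ≤ 16  ✓
4) values 5, 12, 6 are pairwise distinct  ✓
5) |12 - 14| = 2  ✓
6) 5F + 4H = 5(12) + 4(5) = 80  ✓
7) F = 12, C = 6; 12 ≥ 6  ✓

The assignment satisfies every constraint.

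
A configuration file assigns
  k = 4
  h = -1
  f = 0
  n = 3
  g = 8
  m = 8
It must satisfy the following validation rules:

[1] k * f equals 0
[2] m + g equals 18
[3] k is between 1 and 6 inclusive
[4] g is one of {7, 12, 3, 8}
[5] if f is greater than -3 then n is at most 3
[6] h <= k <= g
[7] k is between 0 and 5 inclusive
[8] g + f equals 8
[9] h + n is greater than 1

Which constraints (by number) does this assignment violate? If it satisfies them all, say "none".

No — constraint 2 is not satisfied.

[1] k * f = 4 * 0 = 0  true
[2] m + g = 8 + 8 = 16, not 18  false
[3] k = 4 lies in [1, 6]  true
[4] g = 8 is in {7, 12, 3, 8}  true
[5] f = 0 > -3, so we need n ≤ 3; n = 3 ≤ 3  true
[6] values -1 <= 4 <= 8  true
[7] k = 4 lies in [0, 5]  true
[8] g + f = 8 + 0 = 8  true
[9] h + n = -1 + 3 = 2; 2 > 1  true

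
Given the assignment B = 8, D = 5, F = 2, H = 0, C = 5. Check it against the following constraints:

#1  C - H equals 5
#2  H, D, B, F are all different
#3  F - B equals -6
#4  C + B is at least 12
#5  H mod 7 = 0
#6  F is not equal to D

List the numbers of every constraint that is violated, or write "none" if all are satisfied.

The assignment satisfies every constraint.

#1 C - H = 5 - 0 = 5 — holds.
#2 values 0, 5, 8, 2 are pairwise distinct — holds.
#3 F - B = 2 - 8 = -6 — holds.
#4 C + B = 5 + 8 = 13; 13 ≥ 12 — holds.
#5 0 mod 7 = 0 — holds.
#6 F = 2, D = 5; distinct — holds.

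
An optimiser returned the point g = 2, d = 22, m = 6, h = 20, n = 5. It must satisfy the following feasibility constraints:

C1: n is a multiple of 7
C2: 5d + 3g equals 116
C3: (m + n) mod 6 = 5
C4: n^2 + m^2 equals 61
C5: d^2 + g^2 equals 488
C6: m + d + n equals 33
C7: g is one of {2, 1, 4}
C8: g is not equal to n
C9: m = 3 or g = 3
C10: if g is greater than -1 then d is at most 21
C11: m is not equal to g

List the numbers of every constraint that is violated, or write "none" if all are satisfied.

Constraints 1, 9, 10 are violated.

C1: 5 = 7*0 + 5, so 7 does not divide 5 — does not hold.
C2: 5d + 3g = 5(22) + 3(2) = 116 — holds.
C3: m + n = 11; 11 mod 6 = 5 — holds.
C4: n^2 + m^2 = 5^2 + 6^2 = 25 + 36 = 61 — holds.
C5: d^2 + g^2 = 22^2 + 2^2 = 484 + 4 = 488 — holds.
C6: m + d + n = 6 + 22 + 5 = 33 — holds.
C7: g = 2 is in {2, 1, 4} — holds.
C8: g = 2, n = 5; distinct — holds.
C9: m = 6 ≠ 3 and g = 2 ≠ 3; both disjuncts false — does not hold.
C10: g = 2 > -1, so we need d ≤ 21; but d = 22 > 21 — does not hold.
C11: m = 6, g = 2; distinct — holds.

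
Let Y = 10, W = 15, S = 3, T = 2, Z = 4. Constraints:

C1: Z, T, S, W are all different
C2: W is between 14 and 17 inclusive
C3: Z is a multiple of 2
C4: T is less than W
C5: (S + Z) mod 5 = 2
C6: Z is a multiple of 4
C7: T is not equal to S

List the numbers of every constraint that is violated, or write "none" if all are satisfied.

C1: values 4, 2, 3, 15 are pairwise distinct — OK.
C2: W = 15 lies in [14, 17] — OK.
C3: 4 / 2 = 2, so 2 divides 4 — OK.
C4: T = 2, W = 15; 2 < 15 — OK.
C5: S + Z = 7; 7 mod 5 = 2 — OK.
C6: 4 / 4 = 1, so 4 divides 4 — OK.
C7: T = 2, S = 3; distinct — OK.

None — every constraint holds.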